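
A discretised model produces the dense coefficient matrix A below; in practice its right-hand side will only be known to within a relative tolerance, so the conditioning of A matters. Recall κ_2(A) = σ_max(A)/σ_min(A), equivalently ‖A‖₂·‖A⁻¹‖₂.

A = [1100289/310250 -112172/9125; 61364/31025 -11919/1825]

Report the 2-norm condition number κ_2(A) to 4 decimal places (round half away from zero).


182.5000

AᵀA = [5492006689/333062500 -4705632162/83265625; -4705632162/83265625 16134121609/83265625]; tr = 112045589/532900, det = 707281/532900
char-poly roots: 841/4 and 841/133225
σ_max=√(841/4)=(29/2), σ_min=√(841/133225)=(29/365) → κ = 182.5000


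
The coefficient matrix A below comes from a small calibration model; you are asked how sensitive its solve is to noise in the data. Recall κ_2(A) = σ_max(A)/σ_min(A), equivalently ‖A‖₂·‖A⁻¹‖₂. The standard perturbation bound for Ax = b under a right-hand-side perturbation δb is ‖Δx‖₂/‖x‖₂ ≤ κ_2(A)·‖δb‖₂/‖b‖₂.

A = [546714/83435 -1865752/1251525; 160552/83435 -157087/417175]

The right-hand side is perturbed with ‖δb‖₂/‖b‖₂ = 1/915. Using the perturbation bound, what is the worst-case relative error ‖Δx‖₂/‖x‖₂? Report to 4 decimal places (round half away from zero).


0.1334

form AᵀA = [12986925700/278455969 -2921852360/278455969; -2921852360/278455969 5924987929/2506103721] with trace 73056109/1490841 and determinant 240100/1490841
λ_max, λ_min = (73056109/1490841 ± √5335763258523481/2222606887281)/2 = 49, 4900/1490841
so κ_2 = √(49 / (4900/1490841)) = 122.1000
κ_2(A)·‖δb‖/‖b‖ = 0.1334


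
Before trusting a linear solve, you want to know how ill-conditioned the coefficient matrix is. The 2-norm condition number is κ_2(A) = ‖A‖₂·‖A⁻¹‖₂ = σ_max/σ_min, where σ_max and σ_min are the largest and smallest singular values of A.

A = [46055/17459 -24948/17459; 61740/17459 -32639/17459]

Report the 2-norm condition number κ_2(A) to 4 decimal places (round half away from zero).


M = AᵀA = [5932890625/304816681 -3164112000/304816681; -3164112000/304816681 1687707025/304816681]. tr(M)=26368850/1054729, det(M)=15625/1054729
char-poly roots: 25 and 625/1054729
σ_max=√25=5, σ_min=√(625/1054729)=(25/1027) → κ = 205.4000

205.4000


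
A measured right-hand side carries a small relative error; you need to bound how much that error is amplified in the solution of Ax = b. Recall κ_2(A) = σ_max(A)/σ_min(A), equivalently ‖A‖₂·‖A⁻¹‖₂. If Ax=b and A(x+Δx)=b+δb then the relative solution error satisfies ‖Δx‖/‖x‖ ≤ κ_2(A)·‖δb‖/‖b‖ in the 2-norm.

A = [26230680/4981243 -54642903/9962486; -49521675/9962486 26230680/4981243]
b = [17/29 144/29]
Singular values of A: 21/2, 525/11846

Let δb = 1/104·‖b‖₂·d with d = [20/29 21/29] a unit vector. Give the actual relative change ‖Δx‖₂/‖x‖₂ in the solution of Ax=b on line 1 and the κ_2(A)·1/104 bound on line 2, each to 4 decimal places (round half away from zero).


largest singular value 21/2, smallest 525/11846
condition number: (21/2) ÷ (525/11846) = 236.9200
worst-case relative error ≤ 236.9200 × 1/104 = 2.2781
solve Ax = b  →  x = [65.1602 62.4519]
‖b‖ = 5.0000, ‖x‖ = 90.2557
Δx = A⁻¹·δb where δb = 1/104·5.0000·d; ‖Δx‖ = 1.0848
dividing the unrounded norms, ‖Δx‖/‖x‖ = 0.0120
tightness: 0.0120 against a bound of 2.2781 (unrounded ratio ≈ 0.0053)

0.0120
2.2781


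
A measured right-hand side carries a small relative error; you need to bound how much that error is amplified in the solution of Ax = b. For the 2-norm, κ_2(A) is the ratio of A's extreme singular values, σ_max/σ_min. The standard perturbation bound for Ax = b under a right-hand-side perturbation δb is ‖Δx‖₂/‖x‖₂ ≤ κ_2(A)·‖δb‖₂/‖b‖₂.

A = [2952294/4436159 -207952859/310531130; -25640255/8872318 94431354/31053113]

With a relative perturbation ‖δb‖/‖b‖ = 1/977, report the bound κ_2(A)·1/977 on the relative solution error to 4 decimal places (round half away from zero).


0.2139

AᵀA = [411830360449/46828094404 -3783509209008/409745826035; -3783509209008/409745826035 556200150739801/57364415644900]; tr = 630613758793/34104884450, det = 85470025/10913563024
λ_max, λ_min = (630613758793/34104884450 ± √99409318990613484919056/290785785836962950625)/2 = 1849/100, 1155625/2728390756
σ_max=√(1849/100)=(43/10), σ_min=√(1155625/2728390756)=(1075/52234) → κ = 208.9360
perturbation bound = 208.9360·1/977 = 0.2139


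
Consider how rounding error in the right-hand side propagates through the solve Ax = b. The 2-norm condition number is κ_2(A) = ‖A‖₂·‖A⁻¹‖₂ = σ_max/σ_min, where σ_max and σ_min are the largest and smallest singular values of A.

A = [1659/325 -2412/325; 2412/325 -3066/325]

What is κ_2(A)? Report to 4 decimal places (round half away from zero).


AᵀA = [342801/4225 -455868/4225; -455868/4225 608724/4225]; tr = 38061/169, det = 8100/169
solving λ² − 38061/169·λ + 8100/169 = 0 gives λ = 225, 36/169
κ_2(A) = √(λ_max/λ_min) = √(225 / (36/169)) = 32.5000

32.5000


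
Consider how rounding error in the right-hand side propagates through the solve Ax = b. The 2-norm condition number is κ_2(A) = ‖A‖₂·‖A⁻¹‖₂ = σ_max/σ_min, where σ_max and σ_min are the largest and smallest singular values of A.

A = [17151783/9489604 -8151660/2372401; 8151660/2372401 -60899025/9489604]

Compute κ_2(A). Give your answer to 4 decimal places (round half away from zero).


form AᵀA = [4696804955601/311600636944 -550383779880/19475039809; -550383779880/19475039809 16511710097025/311600636944] with trace 36692932617/539101448 and determinant 741200625/17251246336
λ_max, λ_min = (36692932617/539101448 ± √21036271191319187001/4541099550557761)/2 = 1089/16, 680625/1078202896
κ_2(A) = √(λ_max/λ_min) = √((1089/16) / (680625/1078202896)) = 328.3600

328.3600


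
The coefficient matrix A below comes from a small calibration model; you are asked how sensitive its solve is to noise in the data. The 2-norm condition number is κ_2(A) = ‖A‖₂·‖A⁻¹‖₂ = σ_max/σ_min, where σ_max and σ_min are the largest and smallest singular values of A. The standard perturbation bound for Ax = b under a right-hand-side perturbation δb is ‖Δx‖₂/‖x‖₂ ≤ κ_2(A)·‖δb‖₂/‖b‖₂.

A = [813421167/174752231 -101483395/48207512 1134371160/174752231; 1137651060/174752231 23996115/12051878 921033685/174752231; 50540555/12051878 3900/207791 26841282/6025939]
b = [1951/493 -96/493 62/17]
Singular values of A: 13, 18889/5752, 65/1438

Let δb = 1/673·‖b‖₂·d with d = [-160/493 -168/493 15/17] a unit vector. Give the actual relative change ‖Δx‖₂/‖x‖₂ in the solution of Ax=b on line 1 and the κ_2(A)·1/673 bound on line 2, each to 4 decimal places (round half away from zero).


0.0040
0.4273

from the listed singular values, σ₁ = 13, σ_n = 65/1438
κ_2(A) = 13 / (65/1438) = 287.6000
κ_2(A)·‖δb‖/‖b‖ = 0.4273
solve Ax = b  →  x = [-28.3700 20.0156 27.4439]
‖b‖ = 5.3852, ‖x‖ = 44.2567
with δb = [-0.0026 -0.0027 0.0071], A·Δx = δb → ‖Δx‖ = 0.1770
realised ‖Δx‖/‖x‖ = 0.0040
tightness: 0.0040 against a bound of 0.4273 (unrounded ratio ≈ 0.0094)


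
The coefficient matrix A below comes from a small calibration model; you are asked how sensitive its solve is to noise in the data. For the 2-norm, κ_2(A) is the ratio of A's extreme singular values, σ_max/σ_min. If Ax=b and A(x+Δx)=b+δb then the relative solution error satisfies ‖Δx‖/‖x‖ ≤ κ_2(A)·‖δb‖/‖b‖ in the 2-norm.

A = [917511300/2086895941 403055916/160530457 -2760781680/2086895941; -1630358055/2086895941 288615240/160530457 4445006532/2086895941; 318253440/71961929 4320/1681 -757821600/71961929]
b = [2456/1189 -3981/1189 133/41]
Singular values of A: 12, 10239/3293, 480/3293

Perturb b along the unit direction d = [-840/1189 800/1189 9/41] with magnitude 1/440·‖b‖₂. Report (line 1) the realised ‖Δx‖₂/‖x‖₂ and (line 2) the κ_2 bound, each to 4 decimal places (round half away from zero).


0.0039
0.1871

from the listed singular values, σ₁ = 12, σ_n = 480/3293
condition number: 12 ÷ (480/3293) = 82.3250
perturbation bound = 82.3250·1/440 = 0.1871
solve Ax = b  →  x = [-18.8458 -0.2406 -8.2812]
2-norm of b is 5.0990; of x, 20.5865
Δx = A⁻¹·δb where δb = 1/440·5.0990·d; ‖Δx‖ = 0.0795
dividing the unrounded norms, ‖Δx‖/‖x‖ = 0.0039
tightness: 0.0039 against a bound of 0.1871 (unrounded ratio ≈ 0.0206)


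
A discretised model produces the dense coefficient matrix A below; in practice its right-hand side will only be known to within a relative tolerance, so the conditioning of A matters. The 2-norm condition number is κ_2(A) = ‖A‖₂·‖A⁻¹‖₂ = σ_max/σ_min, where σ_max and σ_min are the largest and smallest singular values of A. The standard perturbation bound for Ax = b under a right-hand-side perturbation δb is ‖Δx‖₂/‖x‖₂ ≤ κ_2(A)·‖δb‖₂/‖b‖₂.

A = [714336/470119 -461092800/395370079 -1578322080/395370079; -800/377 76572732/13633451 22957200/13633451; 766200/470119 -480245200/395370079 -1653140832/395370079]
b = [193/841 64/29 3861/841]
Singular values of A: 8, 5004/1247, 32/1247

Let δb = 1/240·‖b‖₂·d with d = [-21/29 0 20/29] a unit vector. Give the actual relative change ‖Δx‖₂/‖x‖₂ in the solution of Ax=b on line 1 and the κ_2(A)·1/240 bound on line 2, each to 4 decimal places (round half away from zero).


from the listed singular values, σ₁ = 8, σ_n = 32/1247
κ = σ_max/σ_min = 8/(32/1247) = 311.7500
κ_2(A)·‖δb‖/‖b‖ = 1.2990
solve Ax = b  →  x = [107.9615 31.6519 31.7891]
‖b‖ = 5.0990, ‖x‖ = 116.9106
Δx = A⁻¹·δb where δb = 1/240·5.0990·d; ‖Δx‖ = 0.8279
realised ‖Δx‖/‖x‖ = 0.0071
tightness: 0.0071 against a bound of 1.2990 (unrounded ratio ≈ 0.0055)

0.0071
1.2990


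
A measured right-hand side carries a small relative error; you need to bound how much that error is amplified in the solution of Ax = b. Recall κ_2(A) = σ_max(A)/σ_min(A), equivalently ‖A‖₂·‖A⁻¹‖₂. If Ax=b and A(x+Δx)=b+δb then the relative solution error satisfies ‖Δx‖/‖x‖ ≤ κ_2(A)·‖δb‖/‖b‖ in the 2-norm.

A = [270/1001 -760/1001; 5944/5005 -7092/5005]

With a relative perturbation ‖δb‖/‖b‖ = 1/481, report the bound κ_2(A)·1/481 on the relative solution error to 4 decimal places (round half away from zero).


0.0160

form AᵀA = [219844/148225 -279792/148225; -279792/148225 383056/148225] with trace 24116/5929 and determinant 1600/5929
eigenvalues of AᵀA: λ = (tr ± √(tr²−4·det))/2 = 4, 400/5929
κ = σ_max/σ_min = 2/(20/77) = 7.7000
worst-case relative error ≤ 7.7000 × 1/481 = 0.0160


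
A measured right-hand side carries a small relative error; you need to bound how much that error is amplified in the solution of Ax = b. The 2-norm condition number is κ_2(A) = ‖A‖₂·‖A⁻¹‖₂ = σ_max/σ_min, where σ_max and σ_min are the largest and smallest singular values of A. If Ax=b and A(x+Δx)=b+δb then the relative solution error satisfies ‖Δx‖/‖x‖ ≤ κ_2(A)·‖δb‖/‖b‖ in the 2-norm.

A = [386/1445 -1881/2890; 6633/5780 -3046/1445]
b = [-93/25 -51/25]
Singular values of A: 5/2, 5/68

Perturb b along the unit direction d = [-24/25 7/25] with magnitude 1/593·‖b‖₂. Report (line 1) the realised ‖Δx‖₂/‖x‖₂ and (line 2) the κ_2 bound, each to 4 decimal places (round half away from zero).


largest singular value 5/2, smallest 5/68
condition number: (5/2) ÷ (5/68) = 34.0000
worst-case relative error ≤ 34.0000 × 1/593 = 0.0573
solve Ax = b  →  x = [35.4353 20.2588]
2-norm of b is 4.2426; of x, 40.8176
δb = ε·‖b‖·d = [-0.0069 0.0020]; solving A·Δx = δb gives ‖Δx‖ = 0.0973
dividing the unrounded norms, ‖Δx‖/‖x‖ = 0.0024
so the bound overstates the realised error by a factor of ≈ 24.0520 (computed from the unrounded values)

0.0024
0.0573


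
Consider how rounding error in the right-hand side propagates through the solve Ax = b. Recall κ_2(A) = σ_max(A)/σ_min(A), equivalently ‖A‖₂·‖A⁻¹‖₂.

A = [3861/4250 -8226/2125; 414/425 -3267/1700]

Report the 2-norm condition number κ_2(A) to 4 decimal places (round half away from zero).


10.0000

form AᵀA = [110889/62500 -168399/31250; -168399/31250 4669569/250000] with trace 8181/400 and determinant 6561/1600
λ_max, λ_min = (8181/400 ± √64304361/160000)/2 = 81/4, 81/400
so κ_2 = √((81/4) / (81/400)) = 10.0000


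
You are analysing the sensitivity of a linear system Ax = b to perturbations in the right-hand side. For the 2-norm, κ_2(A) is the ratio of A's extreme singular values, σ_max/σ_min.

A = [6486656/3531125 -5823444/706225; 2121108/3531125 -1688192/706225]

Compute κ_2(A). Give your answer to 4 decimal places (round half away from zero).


M = AᵀA = [74521288336/19950150025 -66168824832/3990030005; -66168824832/3990030005 58819987600/798006001]. tr(M)=919108256/11868025, det(M)=3748096/11868025
eigenvalues of AᵀA: λ = (tr ± √(tr²−4·det))/2 = 1936/25, 1936/474721
σ_max=√(1936/25)=(44/5), σ_min=√(1936/474721)=(44/689) → κ = 137.8000

137.8000


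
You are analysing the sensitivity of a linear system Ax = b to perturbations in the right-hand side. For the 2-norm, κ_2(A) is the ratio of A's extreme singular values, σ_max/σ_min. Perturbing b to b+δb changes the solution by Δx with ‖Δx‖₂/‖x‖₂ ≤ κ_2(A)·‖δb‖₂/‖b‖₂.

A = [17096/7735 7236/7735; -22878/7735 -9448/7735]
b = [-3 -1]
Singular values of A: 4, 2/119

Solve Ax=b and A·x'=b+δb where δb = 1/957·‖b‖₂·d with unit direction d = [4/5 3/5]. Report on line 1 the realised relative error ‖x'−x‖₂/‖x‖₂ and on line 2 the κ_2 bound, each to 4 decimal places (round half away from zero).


0.0011
0.2487

largest singular value 4, smallest 2/119
κ_2(A) = 4 / (2/119) = 238.0000
bound on ‖Δx‖/‖x‖: κ·ε = 238.0000·1/957 = 0.2487
solve Ax = b  →  x = [68.4231 -164.8654]
2-norm of b is 3.1623; of x, 178.5002
Δx = A⁻¹·δb where δb = 1/957·3.1623·d; ‖Δx‖ = 0.1966
realised ‖Δx‖/‖x‖ = 0.0011
tightness: 0.0011 against a bound of 0.2487 (unrounded ratio ≈ 0.0044)


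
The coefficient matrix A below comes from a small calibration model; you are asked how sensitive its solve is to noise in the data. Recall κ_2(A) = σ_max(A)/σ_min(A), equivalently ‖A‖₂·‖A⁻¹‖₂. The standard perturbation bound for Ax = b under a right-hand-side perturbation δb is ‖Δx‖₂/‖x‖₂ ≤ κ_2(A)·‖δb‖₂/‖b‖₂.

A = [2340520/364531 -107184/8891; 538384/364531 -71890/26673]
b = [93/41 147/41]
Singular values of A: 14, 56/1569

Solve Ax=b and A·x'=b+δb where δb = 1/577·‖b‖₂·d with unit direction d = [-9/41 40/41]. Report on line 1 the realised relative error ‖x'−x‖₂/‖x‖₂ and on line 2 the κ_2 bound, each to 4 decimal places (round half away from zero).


from the listed singular values, σ₁ = 14, σ_n = 56/1569
κ_2(A) = 14 / (56/1569) = 392.2500
κ_2(A)·‖δb‖/‖b‖ = 0.6798
solve Ax = b  →  x = [74.2658 39.3655]
‖b‖₂ = 4.2426 and ‖x‖₂ = 84.0538
Δx = A⁻¹·δb where δb = 1/577·4.2426·d; ‖Δx‖ = 0.2060
realised ‖Δx‖/‖x‖ = 0.0025
so the bound overstates the realised error by a factor of ≈ 277.3635 (computed from the unrounded values)

0.0025
0.6798


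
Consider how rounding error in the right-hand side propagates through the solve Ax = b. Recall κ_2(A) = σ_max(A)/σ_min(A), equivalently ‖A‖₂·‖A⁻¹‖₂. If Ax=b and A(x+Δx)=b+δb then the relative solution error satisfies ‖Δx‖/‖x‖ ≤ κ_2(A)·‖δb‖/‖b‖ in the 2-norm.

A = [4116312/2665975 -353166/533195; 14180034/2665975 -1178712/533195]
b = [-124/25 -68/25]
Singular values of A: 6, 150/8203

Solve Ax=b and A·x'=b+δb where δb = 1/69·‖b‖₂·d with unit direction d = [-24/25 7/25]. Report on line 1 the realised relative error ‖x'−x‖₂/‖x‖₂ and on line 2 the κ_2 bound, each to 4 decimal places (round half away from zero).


from the listed singular values, σ₁ = 6, σ_n = 150/8203
condition number: 6 ÷ (150/8203) = 328.1200
perturbation bound = 328.1200·1/69 = 4.7554
solve Ax = b  →  x = [83.5179 202.1764]
‖b‖₂ = 5.6569 and ‖x‖₂ = 218.7477
with δb = [-0.0787 0.0230], A·Δx = δb → ‖Δx‖ = 4.4834
relative error = 0.0205
tightness: 0.0205 against a bound of 4.7554 (unrounded ratio ≈ 0.0043)

0.0205
4.7554


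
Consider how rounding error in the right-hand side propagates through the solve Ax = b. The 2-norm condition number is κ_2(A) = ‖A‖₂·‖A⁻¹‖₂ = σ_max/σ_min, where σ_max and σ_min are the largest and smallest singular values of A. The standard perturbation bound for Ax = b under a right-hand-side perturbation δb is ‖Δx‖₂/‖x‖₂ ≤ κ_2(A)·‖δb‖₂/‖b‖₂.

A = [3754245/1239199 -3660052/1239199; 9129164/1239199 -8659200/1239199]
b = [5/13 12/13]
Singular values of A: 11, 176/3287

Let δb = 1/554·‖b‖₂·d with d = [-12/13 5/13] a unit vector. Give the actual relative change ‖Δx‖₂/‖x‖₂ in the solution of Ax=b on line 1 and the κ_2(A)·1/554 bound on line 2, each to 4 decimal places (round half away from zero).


from the listed singular values, σ₁ = 11, σ_n = 176/3287
κ_2(A) = 11 / (176/3287) = 205.4375
κ_2(A)·‖δb‖/‖b‖ = 0.3708
solve Ax = b  →  x = [0.0658 -0.0627]
2-norm of b is 1.0000; of x, 0.0909
with δb = [-0.0017 0.0007], A·Δx = δb → ‖Δx‖ = 0.0337
dividing the unrounded norms, ‖Δx‖/‖x‖ = 0.3708
tightness: 0.3708 against a bound of 0.3708; the bound is attained (ratio 1)

0.3708
0.3708


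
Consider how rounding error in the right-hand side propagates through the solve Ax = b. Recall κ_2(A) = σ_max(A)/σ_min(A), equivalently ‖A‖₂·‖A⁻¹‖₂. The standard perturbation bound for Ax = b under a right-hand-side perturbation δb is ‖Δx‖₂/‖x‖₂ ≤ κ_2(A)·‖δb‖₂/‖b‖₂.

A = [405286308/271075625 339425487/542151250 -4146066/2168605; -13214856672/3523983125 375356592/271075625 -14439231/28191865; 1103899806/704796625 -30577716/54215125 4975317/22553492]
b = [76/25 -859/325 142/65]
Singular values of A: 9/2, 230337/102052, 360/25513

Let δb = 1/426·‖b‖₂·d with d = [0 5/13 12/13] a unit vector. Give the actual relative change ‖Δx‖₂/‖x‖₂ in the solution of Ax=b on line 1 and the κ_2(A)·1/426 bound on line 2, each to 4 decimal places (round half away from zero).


largest singular value 9/2, smallest 360/25513
κ = σ_max/σ_min = (9/2)/(360/25513) = 318.9125
worst-case relative error ≤ 318.9125 × 1/426 = 0.7486
solve Ax = b  →  x = [18.4790 60.1820 32.5685]
‖b‖₂ = 4.5826 and ‖x‖₂ = 70.8806
re-solving with b+δb shifts x by Δx of norm 0.7624
dividing the unrounded norms, ‖Δx‖/‖x‖ = 0.0108
so the bound overstates the realised error by a factor of ≈ 69.6033 (computed from the unrounded values)

0.0108
0.7486


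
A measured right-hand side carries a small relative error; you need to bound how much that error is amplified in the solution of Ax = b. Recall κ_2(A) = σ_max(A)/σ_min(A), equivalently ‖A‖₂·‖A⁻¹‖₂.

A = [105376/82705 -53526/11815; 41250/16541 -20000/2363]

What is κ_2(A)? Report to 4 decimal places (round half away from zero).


194.6000

M = AᵀA = [185616484/23668225 -90883584/3381175; -90883584/3381175 44515684/483025]. tr(M)=94675400/946729, det(M)=250000/946729
solving λ² − 94675400/946729·λ + 250000/946729 = 0 gives λ = 100, 2500/946729
κ_2(A) = √(λ_max/λ_min) = √(100 / (2500/946729)) = 194.6000


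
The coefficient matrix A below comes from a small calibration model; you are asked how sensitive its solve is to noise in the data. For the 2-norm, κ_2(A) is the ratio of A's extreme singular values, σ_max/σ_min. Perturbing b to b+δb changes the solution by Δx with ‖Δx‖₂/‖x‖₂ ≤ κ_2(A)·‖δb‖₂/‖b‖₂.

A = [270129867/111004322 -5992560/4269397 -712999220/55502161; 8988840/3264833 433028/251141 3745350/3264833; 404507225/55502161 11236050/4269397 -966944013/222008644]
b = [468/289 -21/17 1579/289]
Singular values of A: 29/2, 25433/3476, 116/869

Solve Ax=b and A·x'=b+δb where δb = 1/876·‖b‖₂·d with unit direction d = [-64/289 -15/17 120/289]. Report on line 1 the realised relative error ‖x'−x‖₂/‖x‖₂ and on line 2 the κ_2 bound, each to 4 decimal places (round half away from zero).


σ_max = 29/2, σ_min = 116/869
κ = σ_max/σ_min = (29/2)/(116/869) = 108.6250
perturbation bound = 108.6250·1/876 = 0.1240
solve Ax = b  →  x = [10.2026 -19.6372 3.9522]
‖b‖₂ = 5.8310 and ‖x‖₂ = 22.4796
Δx = A⁻¹·δb where δb = 1/876·5.8310·d; ‖Δx‖ = 0.0499
realised ‖Δx‖/‖x‖ = 0.0022
realised/bound (from unrounded values) ≈ 0.0179

0.0022
0.1240


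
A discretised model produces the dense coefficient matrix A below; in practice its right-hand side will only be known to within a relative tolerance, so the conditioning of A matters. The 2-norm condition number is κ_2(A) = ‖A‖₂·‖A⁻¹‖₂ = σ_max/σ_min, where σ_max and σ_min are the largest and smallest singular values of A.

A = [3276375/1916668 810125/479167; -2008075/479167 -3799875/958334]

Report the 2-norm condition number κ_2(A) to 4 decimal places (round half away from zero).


M = AᵀA = [445280925625/21737374096 106006753125/5434343524; 106006753125/5434343524 100971953125/5434343524]. tr(M)=1009713125/25847056, det(M)=9765625/103388224
eigenvalues of AᵀA: λ = (tr ± √(tr²−4·det))/2 = 625/16, 15625/6461764
σ_max=√(625/16)=(25/4), σ_min=√(15625/6461764)=(125/2542) → κ = 127.1000

127.1000


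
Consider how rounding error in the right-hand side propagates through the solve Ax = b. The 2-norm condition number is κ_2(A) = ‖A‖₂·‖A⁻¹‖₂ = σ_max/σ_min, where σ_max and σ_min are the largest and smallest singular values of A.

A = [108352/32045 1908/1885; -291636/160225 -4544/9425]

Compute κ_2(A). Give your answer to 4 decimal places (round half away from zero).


M = AᵀA = [1309880464/88830625 381975552/88830625; 381975552/88830625 111659536/88830625]. tr(M)=2274464/142129, det(M)=6400/142129
char-poly roots: 16 and 400/142129
so κ_2 = √(16 / (400/142129)) = 75.4000

75.4000


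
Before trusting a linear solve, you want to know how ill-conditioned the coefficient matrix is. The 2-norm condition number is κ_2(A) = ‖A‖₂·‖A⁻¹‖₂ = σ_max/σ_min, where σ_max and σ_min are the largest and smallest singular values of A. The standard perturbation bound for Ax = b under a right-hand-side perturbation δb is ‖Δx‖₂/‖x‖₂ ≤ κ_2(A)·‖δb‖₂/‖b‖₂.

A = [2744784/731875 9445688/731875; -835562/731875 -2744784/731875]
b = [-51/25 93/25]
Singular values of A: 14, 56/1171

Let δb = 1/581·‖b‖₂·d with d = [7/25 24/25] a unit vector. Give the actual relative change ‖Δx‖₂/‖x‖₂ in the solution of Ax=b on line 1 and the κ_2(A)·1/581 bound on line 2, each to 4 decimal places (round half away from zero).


0.0024
0.5039

largest singular value 14, smallest 56/1171
κ_2(A) = 14 / (56/1171) = 292.7500
κ_2(A)·‖δb‖/‖b‖ = 0.5039
solve Ax = b  →  x = [-60.2829 17.3593]
2-norm of b is 4.2426; of x, 62.7325
Δx = A⁻¹·δb where δb = 1/581·4.2426·d; ‖Δx‖ = 0.1527
dividing the unrounded norms, ‖Δx‖/‖x‖ = 0.0024
tightness: 0.0024 against a bound of 0.5039 (unrounded ratio ≈ 0.0048)


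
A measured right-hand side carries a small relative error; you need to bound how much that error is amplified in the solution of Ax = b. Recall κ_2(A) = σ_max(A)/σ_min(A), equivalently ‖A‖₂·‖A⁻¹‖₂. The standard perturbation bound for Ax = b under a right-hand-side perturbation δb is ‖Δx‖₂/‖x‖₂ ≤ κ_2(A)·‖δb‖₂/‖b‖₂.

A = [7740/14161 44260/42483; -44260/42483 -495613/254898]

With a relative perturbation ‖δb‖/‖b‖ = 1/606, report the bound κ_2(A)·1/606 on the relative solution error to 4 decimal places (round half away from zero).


0.4548

M = AᵀA = [8644000/6245001 48619610/18735003; 48619610/18735003 1093959721/224820036]. tr(M)=4862089/777924, det(M)=100/194481
char-poly roots: 25/4 and 16/194481
κ = σ_max/σ_min = (5/2)/(4/441) = 275.6250
perturbation bound = 275.6250·1/606 = 0.4548


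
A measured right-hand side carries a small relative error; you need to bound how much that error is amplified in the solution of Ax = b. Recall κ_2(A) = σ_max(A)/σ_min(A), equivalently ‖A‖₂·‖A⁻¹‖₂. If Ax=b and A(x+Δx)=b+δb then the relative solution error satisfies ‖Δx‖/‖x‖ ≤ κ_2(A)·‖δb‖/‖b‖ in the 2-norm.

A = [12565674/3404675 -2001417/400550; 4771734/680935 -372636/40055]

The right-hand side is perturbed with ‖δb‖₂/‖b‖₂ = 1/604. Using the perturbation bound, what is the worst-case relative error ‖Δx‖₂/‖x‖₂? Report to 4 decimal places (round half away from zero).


0.4244

form AᵀA = [2516028710184/40110075625 -3354563150037/40110075625; -3354563150037/40110075625 17891428857489/160440302500] with trace 1118221747929/6417612100 and determinant 29648025/64176121
solving λ² − 1118221747929/6417612100·λ + 29648025/64176121 = 0 gives λ = 4356/25, 680625/256704484
so κ_2 = √((4356/25) / (680625/256704484)) = 256.3520
perturbation bound = 256.3520·1/604 = 0.4244


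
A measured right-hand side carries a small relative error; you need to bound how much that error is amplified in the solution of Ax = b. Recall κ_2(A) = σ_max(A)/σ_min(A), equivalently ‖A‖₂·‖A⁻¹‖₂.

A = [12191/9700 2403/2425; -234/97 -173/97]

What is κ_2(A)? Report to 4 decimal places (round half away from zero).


77.6000

AᵀA = [696180481/94090000 130499973/23522500; 130499973/23522500 24480034/5880625]; tr = 43514441/3763600, det = 83521/3763600
solving λ² − 43514441/3763600·λ + 83521/3763600 = 0 gives λ = 289/25, 289/150544
σ_max=√(289/25)=(17/5), σ_min=√(289/150544)=(17/388) → κ = 77.6000


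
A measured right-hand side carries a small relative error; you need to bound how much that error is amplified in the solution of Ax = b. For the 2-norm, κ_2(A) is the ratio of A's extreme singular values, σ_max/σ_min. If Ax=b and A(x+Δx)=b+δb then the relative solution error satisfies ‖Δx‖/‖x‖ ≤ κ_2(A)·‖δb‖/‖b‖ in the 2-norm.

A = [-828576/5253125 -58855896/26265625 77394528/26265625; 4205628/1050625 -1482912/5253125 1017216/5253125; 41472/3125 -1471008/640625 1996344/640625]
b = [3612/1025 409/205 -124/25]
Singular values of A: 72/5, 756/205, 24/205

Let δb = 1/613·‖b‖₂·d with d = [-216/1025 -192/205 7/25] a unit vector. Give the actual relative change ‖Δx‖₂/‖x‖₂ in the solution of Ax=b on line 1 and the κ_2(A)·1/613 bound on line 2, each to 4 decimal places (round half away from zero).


largest singular value 72/5, smallest 24/205
κ_2(A) = (72/5) / (24/205) = 123.0000
worst-case relative error ≤ 123.0000 × 1/613 = 0.2007
solve Ax = b  →  x = [-0.4944 -27.7552 -19.9375]
2-norm of b is 6.4031; of x, 34.1775
with δb = [-0.0022 -0.0098 0.0029], A·Δx = δb → ‖Δx‖ = 0.0892
relative error = 0.0026
so the bound overstates the realised error by a factor of ≈ 76.8618 (computed from the unrounded values)

0.0026
0.2007


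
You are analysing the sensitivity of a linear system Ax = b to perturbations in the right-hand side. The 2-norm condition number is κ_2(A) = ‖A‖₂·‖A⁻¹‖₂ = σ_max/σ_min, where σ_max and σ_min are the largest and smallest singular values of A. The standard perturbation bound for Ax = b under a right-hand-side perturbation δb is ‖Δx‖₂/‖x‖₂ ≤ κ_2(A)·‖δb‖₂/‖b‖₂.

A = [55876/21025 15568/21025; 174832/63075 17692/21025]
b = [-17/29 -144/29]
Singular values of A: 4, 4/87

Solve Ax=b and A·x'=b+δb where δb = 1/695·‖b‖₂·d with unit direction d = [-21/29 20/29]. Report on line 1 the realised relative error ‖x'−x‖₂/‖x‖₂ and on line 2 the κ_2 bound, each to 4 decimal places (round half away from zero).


0.0024
0.1252

from the listed singular values, σ₁ = 4, σ_n = 4/87
κ_2(A) = 4 / (4/87) = 87.0000
perturbation bound = 87.0000·1/695 = 0.1252
solve Ax = b  →  x = [17.3100 -62.9200]
‖b‖ = 5.0000, ‖x‖ = 65.2577
Δx = A⁻¹·δb where δb = 1/695·5.0000·d; ‖Δx‖ = 0.1565
relative error = 0.0024
tightness: 0.0024 against a bound of 0.1252 (unrounded ratio ≈ 0.0192)


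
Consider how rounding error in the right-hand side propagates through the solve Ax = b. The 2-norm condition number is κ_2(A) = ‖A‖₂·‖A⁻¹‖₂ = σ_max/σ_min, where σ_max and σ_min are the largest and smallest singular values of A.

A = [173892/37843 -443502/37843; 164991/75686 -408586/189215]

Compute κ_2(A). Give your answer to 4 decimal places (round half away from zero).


M = AᵀA = [88147377/3407716 -249443043/4259645; -249443043/4259645 3024564616/21298225]. tr(M)=84626881/504100, det(M)=30769209/126025
char-poly roots: 16641/100 and 7396/5041
κ = σ_max/σ_min = (129/10)/(86/71) = 10.6500

10.6500


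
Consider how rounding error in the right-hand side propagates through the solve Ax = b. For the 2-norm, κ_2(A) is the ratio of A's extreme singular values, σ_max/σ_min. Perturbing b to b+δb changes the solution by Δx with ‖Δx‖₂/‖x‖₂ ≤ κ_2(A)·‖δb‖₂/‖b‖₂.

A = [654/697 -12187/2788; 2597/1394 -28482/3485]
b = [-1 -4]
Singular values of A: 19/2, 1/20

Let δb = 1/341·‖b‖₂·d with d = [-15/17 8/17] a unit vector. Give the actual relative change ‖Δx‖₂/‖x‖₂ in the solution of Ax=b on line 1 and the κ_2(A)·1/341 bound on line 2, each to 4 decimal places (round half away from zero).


σ_max = 19/2, σ_min = 1/20
condition number: (19/2) ÷ (1/20) = 190.0000
worst-case relative error ≤ 190.0000 × 1/341 = 0.5572
solve Ax = b  →  x = [-19.6046 -3.9795]
‖b‖ = 4.1231, ‖x‖ = 20.0044
with δb = [-0.0107 0.0057], A·Δx = δb → ‖Δx‖ = 0.2418
relative error = 0.0121
tightness: 0.0121 against a bound of 0.5572 (unrounded ratio ≈ 0.0217)

0.0121
0.5572


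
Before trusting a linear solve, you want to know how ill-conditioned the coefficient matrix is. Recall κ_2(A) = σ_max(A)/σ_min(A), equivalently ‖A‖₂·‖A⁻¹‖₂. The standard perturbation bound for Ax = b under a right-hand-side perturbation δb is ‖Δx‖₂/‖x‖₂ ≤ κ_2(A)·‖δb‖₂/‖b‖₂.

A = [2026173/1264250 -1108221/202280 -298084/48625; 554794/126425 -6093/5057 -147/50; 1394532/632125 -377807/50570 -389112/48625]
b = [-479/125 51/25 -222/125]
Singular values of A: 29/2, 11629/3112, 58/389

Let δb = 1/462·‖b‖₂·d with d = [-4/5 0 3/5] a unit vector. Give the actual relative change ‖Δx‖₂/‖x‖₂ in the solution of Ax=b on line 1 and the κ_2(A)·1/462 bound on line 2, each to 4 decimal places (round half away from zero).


largest singular value 29/2, smallest 58/389
condition number: (29/2) ÷ (58/389) = 97.2500
worst-case relative error ≤ 97.2500 × 1/462 = 0.2105
solve Ax = b  →  x = [4.4221 -8.5258 9.4007]
2-norm of b is 4.6904; of x, 13.4394
δb = ε·‖b‖·d = [-0.0081 0.0000 0.0061]; solving A·Δx = δb gives ‖Δx‖ = 0.0681
relative error = 0.0051
so the bound overstates the realised error by a factor of ≈ 41.5467 (computed from the unrounded values)

0.0051
0.2105


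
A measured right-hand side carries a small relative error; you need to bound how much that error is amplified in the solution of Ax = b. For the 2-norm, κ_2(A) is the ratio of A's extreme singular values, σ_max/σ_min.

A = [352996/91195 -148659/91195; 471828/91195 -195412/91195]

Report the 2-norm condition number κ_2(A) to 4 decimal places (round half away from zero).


350.7500

M = AᵀA = [13889113504/332661121 -5787075420/332661121; -5787075420/332661121 2411413921/332661121]. tr(M)=96452825/1968409, det(M)=38416/1968409
eigenvalues of AᵀA: λ = (tr ± √(tr²−4·det))/2 = 49, 784/1968409
σ_max=√49=7, σ_min=√(784/1968409)=(28/1403) → κ = 350.7500


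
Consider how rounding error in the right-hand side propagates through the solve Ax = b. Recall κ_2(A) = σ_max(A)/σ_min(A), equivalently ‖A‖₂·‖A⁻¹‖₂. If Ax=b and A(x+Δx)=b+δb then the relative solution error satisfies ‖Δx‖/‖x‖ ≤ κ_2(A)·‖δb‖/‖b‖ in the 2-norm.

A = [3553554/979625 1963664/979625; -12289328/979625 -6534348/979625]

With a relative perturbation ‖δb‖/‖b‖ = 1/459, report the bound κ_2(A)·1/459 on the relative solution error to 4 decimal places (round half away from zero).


AᵀA = [15402854468/90321425 1642931424/18064285; 1642931424/18064285 4381522832/90321425]; tr = 46551476/212521, det = 119946304/132825625
eigenvalues of AᵀA: λ = (tr ± √(tr²−4·det))/2 = 5476/25, 21904/5313025
κ = σ_max/σ_min = (74/5)/(148/2305) = 230.5000
worst-case relative error ≤ 230.5000 × 1/459 = 0.5022

0.5022


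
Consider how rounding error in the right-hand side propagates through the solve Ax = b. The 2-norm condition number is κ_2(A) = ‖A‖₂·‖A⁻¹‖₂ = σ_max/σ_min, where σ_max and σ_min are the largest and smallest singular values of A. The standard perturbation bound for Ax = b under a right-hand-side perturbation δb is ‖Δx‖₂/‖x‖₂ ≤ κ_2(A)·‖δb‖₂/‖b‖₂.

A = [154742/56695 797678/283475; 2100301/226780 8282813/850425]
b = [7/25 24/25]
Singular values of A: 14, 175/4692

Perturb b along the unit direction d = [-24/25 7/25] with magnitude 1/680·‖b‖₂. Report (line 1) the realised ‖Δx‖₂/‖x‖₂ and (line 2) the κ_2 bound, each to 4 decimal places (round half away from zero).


0.5520
0.5520

largest singular value 14, smallest 175/4692
κ_2(A) = 14 / (175/4692) = 375.3600
κ_2(A)·‖δb‖/‖b‖ = 0.5520
solve Ax = b  →  x = [0.0493 0.0517]
‖b‖ = 1.0000, ‖x‖ = 0.0714
re-solving with b+δb shifts x by Δx of norm 0.0394
relative error = 0.5520
realised/bound = 1 exactly: the bound is attained for this b and d


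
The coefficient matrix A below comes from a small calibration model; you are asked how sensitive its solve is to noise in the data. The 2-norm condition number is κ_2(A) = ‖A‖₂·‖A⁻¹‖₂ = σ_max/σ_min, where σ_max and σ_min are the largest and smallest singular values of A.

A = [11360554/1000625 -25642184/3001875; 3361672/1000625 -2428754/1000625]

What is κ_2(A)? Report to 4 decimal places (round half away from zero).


form AᵀA = [224580841316/1602000625 -505285502336/4806001875; -505285502336/4806001875 1136977942756/14418005625] with trace 126328220584/576720225 and determinant 29986576/23068809
eigenvalues of AᵀA: λ = (tr ± √(tr²−4·det))/2 = 5476/25, 136900/23068809
so κ_2 = √((5476/25) / (136900/23068809)) = 192.1200

192.1200


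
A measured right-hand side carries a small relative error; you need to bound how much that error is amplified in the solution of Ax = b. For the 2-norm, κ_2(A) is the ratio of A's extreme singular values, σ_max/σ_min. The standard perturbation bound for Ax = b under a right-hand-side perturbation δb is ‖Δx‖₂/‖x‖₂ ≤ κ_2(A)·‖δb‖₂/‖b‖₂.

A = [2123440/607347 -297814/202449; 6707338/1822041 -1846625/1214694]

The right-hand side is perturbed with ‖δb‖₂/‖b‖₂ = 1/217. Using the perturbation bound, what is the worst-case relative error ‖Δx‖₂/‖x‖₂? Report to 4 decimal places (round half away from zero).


M = AᵀA = [7826704468/303652557 -1087028305/101217519; -1087028305/101217519 603949357/134956692]. tr(M)=2826335545/93431556, det(M)=234256/23357889
eigenvalues of AᵀA: λ = (tr ± √(tr²−4·det))/2 = 121/4, 7744/23357889
σ_max=√(121/4)=(11/2), σ_min=√(7744/23357889)=(88/4833) → κ = 302.0625
κ_2(A)·‖δb‖/‖b‖ = 1.3920

1.3920


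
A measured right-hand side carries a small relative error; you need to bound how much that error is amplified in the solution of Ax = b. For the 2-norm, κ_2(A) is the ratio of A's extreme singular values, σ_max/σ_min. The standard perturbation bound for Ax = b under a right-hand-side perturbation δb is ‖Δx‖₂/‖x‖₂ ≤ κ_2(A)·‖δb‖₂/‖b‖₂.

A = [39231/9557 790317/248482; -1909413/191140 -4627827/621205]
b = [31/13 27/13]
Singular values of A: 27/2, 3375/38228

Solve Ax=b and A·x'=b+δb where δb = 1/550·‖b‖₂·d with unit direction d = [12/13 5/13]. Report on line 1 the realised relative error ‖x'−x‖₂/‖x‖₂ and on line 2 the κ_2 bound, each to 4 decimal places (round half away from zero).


from the listed singular values, σ₁ = 27/2, σ_n = 3375/38228
κ = σ_max/σ_min = (27/2)/(3375/38228) = 152.9120
κ_2(A)·‖δb‖/‖b‖ = 0.2780
solve Ax = b  →  x = [-20.4475 27.1399]
‖b‖₂ = 3.1623 and ‖x‖₂ = 33.9805
Δx = A⁻¹·δb where δb = 1/550·3.1623·d; ‖Δx‖ = 0.0651
relative error = 0.0019
realised/bound (from unrounded values) ≈ 0.0069

0.0019
0.2780


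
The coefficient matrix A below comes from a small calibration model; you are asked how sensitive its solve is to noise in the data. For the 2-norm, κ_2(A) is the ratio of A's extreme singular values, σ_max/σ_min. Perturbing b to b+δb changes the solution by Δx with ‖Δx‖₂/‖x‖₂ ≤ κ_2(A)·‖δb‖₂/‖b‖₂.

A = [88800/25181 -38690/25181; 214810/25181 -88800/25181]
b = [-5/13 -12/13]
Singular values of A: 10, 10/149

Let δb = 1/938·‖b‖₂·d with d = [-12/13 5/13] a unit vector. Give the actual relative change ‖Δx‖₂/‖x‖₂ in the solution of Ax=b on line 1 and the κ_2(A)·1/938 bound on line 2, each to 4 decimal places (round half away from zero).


0.1588
0.1588

largest singular value 10, smallest 10/149
κ = σ_max/σ_min = 10/(10/149) = 149.0000
κ_2(A)·‖δb‖/‖b‖ = 0.1588
solve Ax = b  →  x = [-0.0923 0.0385]
2-norm of b is 1.0000; of x, 0.1000
Δx = A⁻¹·δb where δb = 1/938·1.0000·d; ‖Δx‖ = 0.0159
relative error = 0.1588
realised/bound = 1 exactly: the bound is attained for this b and d


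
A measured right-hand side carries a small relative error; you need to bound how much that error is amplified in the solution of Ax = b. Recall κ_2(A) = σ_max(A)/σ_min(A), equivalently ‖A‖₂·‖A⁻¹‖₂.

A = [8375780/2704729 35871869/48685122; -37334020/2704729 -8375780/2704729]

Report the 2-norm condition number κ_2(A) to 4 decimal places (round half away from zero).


M = AᵀA = [870899904800/4351908961 1763558170010/39167180649; 1763558170010/39167180649 14287083130681/1410018503364]. tr(M)=176358508201/838797444, det(M)=70728100/209699361
λ_max, λ_min = (176358508201/838797444 ± √31101374190090200634001/703581152060933136)/2 = 841/4, 336400/209699361
κ = σ_max/σ_min = (29/2)/(580/14481) = 362.0250

362.0250


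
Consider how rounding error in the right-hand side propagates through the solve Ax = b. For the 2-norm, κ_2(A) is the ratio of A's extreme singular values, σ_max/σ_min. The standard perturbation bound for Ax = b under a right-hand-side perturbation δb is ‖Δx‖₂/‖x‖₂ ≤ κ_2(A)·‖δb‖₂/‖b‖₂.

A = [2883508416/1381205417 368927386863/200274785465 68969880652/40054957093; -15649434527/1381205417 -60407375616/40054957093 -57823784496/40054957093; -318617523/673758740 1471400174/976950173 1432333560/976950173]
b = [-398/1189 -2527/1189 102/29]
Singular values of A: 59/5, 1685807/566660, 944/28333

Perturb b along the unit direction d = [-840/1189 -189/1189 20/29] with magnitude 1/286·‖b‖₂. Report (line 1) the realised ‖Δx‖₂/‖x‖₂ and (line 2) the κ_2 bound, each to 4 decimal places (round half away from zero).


0.0048
1.2383

largest singular value 59/5, smallest 944/28333
κ = σ_max/σ_min = (59/5)/(944/28333) = 354.1625
κ_2(A)·‖δb‖/‖b‖ = 1.2383
solve Ax = b  →  x = [0.0178 -61.5956 65.6803]
‖b‖₂ = 4.1231 and ‖x‖₂ = 90.0440
δb = ε·‖b‖·d = [-0.0102 -0.0023 0.0099]; solving A·Δx = δb gives ‖Δx‖ = 0.4327
realised ‖Δx‖/‖x‖ = 0.0048
realised/bound (from unrounded values) ≈ 0.0039
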